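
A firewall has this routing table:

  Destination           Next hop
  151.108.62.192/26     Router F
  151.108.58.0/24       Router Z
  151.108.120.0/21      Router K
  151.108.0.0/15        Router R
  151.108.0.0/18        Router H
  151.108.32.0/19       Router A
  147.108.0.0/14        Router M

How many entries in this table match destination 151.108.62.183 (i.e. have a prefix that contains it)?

Prefixes containing 151.108.62.183:
  151.108.0.0/15 (151.108.0.0 - 151.109.255.255)
  151.108.0.0/18 (151.108.0.0 - 151.108.63.255)
  151.108.32.0/19 (151.108.32.0 - 151.108.63.255)
Total matching entries: 3.

3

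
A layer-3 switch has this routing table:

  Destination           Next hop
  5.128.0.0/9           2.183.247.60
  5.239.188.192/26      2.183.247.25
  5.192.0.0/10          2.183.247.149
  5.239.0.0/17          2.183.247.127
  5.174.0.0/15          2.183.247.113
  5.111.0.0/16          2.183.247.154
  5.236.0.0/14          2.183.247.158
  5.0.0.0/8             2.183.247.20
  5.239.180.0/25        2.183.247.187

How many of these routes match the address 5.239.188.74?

4

Prefixes containing 5.239.188.74:
  5.0.0.0/8 (5.0.0.0 - 5.255.255.255)
  5.128.0.0/9 (5.128.0.0 - 5.255.255.255)
  5.192.0.0/10 (5.192.0.0 - 5.255.255.255)
  5.236.0.0/14 (5.236.0.0 - 5.239.255.255)
Total matching entries: 4.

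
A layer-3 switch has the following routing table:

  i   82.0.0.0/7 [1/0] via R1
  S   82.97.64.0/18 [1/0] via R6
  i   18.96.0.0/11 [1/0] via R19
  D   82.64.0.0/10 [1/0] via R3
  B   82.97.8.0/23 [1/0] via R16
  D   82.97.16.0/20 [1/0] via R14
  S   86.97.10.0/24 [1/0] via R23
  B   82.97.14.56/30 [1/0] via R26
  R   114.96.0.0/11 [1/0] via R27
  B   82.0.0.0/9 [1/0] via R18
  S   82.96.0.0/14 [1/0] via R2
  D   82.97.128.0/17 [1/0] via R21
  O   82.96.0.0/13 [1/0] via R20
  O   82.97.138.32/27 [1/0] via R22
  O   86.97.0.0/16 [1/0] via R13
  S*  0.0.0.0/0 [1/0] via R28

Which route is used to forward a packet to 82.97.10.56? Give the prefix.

82.96.0.0/14

Entries matching 82.97.10.56:
  0.0.0.0/0 (default, matches everything)
  82.0.0.0/7 (82.0.0.0 - 83.255.255.255)
  82.0.0.0/9 (82.0.0.0 - 82.127.255.255)
  82.64.0.0/10 (82.64.0.0 - 82.127.255.255)
  82.96.0.0/13 (82.96.0.0 - 82.103.255.255)
  82.96.0.0/14 (82.96.0.0 - 82.99.255.255)
Most specific is 82.96.0.0/14.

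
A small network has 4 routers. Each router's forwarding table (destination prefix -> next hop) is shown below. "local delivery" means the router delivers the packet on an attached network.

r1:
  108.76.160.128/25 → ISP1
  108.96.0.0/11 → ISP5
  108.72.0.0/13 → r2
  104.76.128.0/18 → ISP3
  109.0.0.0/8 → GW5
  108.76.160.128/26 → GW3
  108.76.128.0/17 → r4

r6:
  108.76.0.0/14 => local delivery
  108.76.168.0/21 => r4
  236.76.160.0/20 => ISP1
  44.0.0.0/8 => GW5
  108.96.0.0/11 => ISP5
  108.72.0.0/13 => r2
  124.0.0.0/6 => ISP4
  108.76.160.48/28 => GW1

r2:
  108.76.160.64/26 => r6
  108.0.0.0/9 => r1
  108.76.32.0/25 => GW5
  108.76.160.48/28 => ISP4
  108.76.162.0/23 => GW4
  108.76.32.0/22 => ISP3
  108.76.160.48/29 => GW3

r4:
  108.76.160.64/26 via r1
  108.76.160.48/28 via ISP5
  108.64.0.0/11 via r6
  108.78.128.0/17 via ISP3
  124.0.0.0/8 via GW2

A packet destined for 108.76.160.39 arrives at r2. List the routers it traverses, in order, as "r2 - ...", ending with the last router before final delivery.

At r2: longest match for 108.76.160.39 is 108.0.0.0/9 -> r1
At r1: longest match for 108.76.160.39 is 108.76.128.0/17 -> r4
At r4: longest match for 108.76.160.39 is 108.64.0.0/11 -> r6
At r6: longest match for 108.76.160.39 is 108.76.0.0/14 -> local delivery

r2 - r1 - r4 - r6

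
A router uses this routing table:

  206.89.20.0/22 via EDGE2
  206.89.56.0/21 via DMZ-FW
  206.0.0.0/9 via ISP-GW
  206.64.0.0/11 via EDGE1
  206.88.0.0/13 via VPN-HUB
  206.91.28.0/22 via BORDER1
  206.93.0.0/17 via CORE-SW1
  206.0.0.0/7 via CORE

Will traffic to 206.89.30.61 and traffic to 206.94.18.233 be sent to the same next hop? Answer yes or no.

yes

206.89.30.61: longest match 206.88.0.0/13 -> VPN-HUB
206.94.18.233: longest match 206.88.0.0/13 -> VPN-HUB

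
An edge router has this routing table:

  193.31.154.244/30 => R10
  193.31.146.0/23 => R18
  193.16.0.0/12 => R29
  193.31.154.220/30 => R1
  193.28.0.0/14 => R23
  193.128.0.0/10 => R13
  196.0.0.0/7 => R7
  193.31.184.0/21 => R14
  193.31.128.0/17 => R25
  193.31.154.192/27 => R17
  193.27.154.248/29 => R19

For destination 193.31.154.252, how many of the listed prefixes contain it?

Prefixes containing 193.31.154.252:
  193.16.0.0/12 (193.16.0.0 - 193.31.255.255)
  193.28.0.0/14 (193.28.0.0 - 193.31.255.255)
  193.31.128.0/17 (193.31.128.0 - 193.31.255.255)
Total matching entries: 3.

3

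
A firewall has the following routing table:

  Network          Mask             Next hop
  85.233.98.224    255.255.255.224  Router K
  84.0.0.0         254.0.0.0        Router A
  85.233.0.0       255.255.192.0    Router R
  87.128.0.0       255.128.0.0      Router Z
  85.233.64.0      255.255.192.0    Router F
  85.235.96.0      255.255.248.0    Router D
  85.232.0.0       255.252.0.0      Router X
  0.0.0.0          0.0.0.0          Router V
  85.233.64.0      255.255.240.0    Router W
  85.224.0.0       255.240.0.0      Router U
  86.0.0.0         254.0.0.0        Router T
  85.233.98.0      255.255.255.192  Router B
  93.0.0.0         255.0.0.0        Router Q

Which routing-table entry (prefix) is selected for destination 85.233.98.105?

Entries matching 85.233.98.105:
  0.0.0.0/0 (default, matches everything)
  84.0.0.0/7 (84.0.0.0 - 85.255.255.255)
  85.224.0.0/12 (85.224.0.0 - 85.239.255.255)
  85.232.0.0/14 (85.232.0.0 - 85.235.255.255)
  85.233.64.0/18 (85.233.64.0 - 85.233.127.255)
Most specific is 85.233.64.0/18.

85.233.64.0/18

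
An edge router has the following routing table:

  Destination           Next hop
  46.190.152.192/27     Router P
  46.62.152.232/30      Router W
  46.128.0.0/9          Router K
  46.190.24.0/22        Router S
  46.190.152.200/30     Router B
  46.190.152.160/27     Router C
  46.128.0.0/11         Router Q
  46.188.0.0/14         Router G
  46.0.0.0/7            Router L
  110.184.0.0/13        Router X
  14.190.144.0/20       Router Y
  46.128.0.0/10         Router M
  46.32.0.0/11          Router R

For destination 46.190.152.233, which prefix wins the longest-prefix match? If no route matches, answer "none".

Entries matching 46.190.152.233:
  46.0.0.0/7 (46.0.0.0 - 47.255.255.255)
  46.128.0.0/9 (46.128.0.0 - 46.255.255.255)
  46.128.0.0/10 (46.128.0.0 - 46.191.255.255)
  46.188.0.0/14 (46.188.0.0 - 46.191.255.255)
Most specific is 46.188.0.0/14.

46.188.0.0/14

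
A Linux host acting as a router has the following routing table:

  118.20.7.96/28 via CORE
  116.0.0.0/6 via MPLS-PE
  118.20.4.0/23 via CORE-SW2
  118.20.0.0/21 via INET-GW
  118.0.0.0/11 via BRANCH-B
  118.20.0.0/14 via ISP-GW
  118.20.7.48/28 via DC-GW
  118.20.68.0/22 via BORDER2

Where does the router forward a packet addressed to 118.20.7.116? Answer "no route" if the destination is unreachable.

Routes whose prefix contains 118.20.7.116:
  116.0.0.0/6 (116.0.0.0 - 119.255.255.255) -> MPLS-PE
  118.0.0.0/11 (118.0.0.0 - 118.31.255.255) -> BRANCH-B
  118.20.0.0/14 (118.20.0.0 - 118.23.255.255) -> ISP-GW
  118.20.0.0/21 (118.20.0.0 - 118.20.7.255) -> INET-GW
More-specific entries that do NOT match:
  118.20.7.96/28 (118.20.7.96 - 118.20.7.111) does not contain 118.20.7.116
  118.20.7.48/28 (118.20.7.48 - 118.20.7.63) does not contain 118.20.7.116
  118.20.4.0/23 (118.20.4.0 - 118.20.5.255) does not contain 118.20.7.116
  118.20.68.0/22 (118.20.68.0 - 118.20.71.255) does not contain 118.20.7.116
Longest matching prefix is /21 -> next hop INET-GW.

INET-GW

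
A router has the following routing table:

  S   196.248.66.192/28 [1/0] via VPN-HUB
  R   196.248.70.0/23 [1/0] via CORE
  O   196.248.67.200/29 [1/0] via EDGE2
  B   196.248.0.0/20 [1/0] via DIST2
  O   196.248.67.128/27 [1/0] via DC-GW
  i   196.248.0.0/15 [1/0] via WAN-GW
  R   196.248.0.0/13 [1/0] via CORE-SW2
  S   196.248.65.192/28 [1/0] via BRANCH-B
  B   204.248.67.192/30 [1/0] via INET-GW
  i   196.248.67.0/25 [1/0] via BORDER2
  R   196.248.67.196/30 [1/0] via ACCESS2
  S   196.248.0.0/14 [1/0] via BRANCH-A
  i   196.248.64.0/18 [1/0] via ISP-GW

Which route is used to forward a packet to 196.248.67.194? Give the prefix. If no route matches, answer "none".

196.248.64.0/18

Entries matching 196.248.67.194:
  196.248.0.0/13 (196.248.0.0 - 196.255.255.255)
  196.248.0.0/14 (196.248.0.0 - 196.251.255.255)
  196.248.0.0/15 (196.248.0.0 - 196.249.255.255)
  196.248.64.0/18 (196.248.64.0 - 196.248.127.255)
Most specific is 196.248.64.0/18.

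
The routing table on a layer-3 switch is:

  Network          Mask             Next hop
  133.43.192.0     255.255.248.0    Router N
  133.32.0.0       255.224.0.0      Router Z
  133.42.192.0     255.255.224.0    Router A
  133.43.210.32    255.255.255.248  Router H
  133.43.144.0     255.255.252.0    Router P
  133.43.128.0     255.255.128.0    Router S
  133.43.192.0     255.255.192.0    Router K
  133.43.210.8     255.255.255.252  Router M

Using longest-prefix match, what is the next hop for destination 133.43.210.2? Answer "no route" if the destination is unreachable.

Router K

Routes whose prefix contains 133.43.210.2:
  133.32.0.0/11 (133.32.0.0 - 133.63.255.255) -> Router Z
  133.43.128.0/17 (133.43.128.0 - 133.43.255.255) -> Router S
  133.43.192.0/18 (133.43.192.0 - 133.43.255.255) -> Router K
More-specific entries that do NOT match:
  133.43.210.8/30 (133.43.210.8 - 133.43.210.11) does not contain 133.43.210.2
  133.43.210.32/29 (133.43.210.32 - 133.43.210.39) does not contain 133.43.210.2
  133.43.144.0/22 (133.43.144.0 - 133.43.147.255) does not contain 133.43.210.2
  133.43.192.0/21 (133.43.192.0 - 133.43.199.255) does not contain 133.43.210.2
  133.42.192.0/19 (133.42.192.0 - 133.42.223.255) does not contain 133.43.210.2
Longest matching prefix is /18 -> next hop Router K.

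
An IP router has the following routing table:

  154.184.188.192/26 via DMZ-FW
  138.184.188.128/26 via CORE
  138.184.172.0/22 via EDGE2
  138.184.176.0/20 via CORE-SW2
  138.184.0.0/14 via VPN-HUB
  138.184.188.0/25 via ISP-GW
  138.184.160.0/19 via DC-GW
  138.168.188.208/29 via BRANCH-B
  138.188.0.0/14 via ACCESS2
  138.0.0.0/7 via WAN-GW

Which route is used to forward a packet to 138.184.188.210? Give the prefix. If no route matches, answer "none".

Entries matching 138.184.188.210:
  138.0.0.0/7 (138.0.0.0 - 139.255.255.255)
  138.184.0.0/14 (138.184.0.0 - 138.187.255.255)
  138.184.160.0/19 (138.184.160.0 - 138.184.191.255)
  138.184.176.0/20 (138.184.176.0 - 138.184.191.255)
Most specific is 138.184.176.0/20.

138.184.176.0/20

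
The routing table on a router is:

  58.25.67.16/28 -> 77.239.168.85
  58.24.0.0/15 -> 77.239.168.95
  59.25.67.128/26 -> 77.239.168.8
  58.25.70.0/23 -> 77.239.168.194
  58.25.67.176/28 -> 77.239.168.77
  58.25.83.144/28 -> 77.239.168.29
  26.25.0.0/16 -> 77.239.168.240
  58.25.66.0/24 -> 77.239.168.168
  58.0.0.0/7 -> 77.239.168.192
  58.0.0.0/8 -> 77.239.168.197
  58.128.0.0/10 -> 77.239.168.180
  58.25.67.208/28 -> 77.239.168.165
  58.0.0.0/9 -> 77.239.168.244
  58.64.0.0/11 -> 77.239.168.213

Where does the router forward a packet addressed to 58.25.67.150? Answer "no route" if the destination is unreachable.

Routes whose prefix contains 58.25.67.150:
  58.0.0.0/7 (58.0.0.0 - 59.255.255.255) -> 77.239.168.192
  58.0.0.0/8 (58.0.0.0 - 58.255.255.255) -> 77.239.168.197
  58.0.0.0/9 (58.0.0.0 - 58.127.255.255) -> 77.239.168.244
  58.24.0.0/15 (58.24.0.0 - 58.25.255.255) -> 77.239.168.95
More-specific entries that do NOT match:
  58.25.67.16/28 (58.25.67.16 - 58.25.67.31) does not contain 58.25.67.150
  58.25.67.176/28 (58.25.67.176 - 58.25.67.191) does not contain 58.25.67.150
  58.25.83.144/28 (58.25.83.144 - 58.25.83.159) does not contain 58.25.67.150
  58.25.67.208/28 (58.25.67.208 - 58.25.67.223) does not contain 58.25.67.150
  59.25.67.128/26 (59.25.67.128 - 59.25.67.191) does not contain 58.25.67.150
  58.25.66.0/24 (58.25.66.0 - 58.25.66.255) does not contain 58.25.67.150
  58.25.70.0/23 (58.25.70.0 - 58.25.71.255) does not contain 58.25.67.150
  26.25.0.0/16 (26.25.0.0 - 26.25.255.255) does not contain 58.25.67.150
Longest matching prefix is /15 -> next hop 77.239.168.95.

77.239.168.95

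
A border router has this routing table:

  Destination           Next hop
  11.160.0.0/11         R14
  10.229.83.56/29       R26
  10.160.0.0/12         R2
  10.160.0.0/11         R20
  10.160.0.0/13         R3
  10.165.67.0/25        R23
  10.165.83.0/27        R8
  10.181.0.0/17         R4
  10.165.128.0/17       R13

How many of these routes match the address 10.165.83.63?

Prefixes containing 10.165.83.63:
  10.160.0.0/11 (10.160.0.0 - 10.191.255.255)
  10.160.0.0/12 (10.160.0.0 - 10.175.255.255)
  10.160.0.0/13 (10.160.0.0 - 10.167.255.255)
Total matching entries: 3.

3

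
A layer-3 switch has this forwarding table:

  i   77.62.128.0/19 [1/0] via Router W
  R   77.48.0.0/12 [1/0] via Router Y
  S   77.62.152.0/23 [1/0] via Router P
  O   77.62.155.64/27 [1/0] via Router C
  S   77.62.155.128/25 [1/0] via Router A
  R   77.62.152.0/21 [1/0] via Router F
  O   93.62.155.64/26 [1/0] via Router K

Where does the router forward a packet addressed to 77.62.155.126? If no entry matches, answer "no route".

Router F

Routes whose prefix contains 77.62.155.126:
  77.48.0.0/12 (77.48.0.0 - 77.63.255.255) -> Router Y
  77.62.128.0/19 (77.62.128.0 - 77.62.159.255) -> Router W
  77.62.152.0/21 (77.62.152.0 - 77.62.159.255) -> Router F
More-specific entries that do NOT match:
  77.62.155.64/27 (77.62.155.64 - 77.62.155.95) does not contain 77.62.155.126
  93.62.155.64/26 (93.62.155.64 - 93.62.155.127) does not contain 77.62.155.126
  77.62.155.128/25 (77.62.155.128 - 77.62.155.255) does not contain 77.62.155.126
  77.62.152.0/23 (77.62.152.0 - 77.62.153.255) does not contain 77.62.155.126
Longest matching prefix is /21 -> next hop Router F.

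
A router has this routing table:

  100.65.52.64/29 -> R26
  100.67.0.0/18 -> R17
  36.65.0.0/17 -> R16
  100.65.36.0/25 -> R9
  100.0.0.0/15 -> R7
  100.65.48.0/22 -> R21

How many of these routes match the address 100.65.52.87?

0

No listed prefix contains 100.65.52.87.
Total matching entries: 0.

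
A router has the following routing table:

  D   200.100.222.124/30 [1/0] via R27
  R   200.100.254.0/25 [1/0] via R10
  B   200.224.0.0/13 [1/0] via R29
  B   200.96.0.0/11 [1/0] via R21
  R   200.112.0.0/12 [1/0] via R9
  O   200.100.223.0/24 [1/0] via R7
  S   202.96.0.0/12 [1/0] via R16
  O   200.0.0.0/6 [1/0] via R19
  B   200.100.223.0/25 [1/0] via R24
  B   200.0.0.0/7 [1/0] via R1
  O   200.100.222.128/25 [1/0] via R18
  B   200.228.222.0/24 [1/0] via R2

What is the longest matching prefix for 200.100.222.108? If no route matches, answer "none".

Entries matching 200.100.222.108:
  200.0.0.0/6 (200.0.0.0 - 203.255.255.255)
  200.0.0.0/7 (200.0.0.0 - 201.255.255.255)
  200.96.0.0/11 (200.96.0.0 - 200.127.255.255)
Most specific is 200.96.0.0/11.

200.96.0.0/11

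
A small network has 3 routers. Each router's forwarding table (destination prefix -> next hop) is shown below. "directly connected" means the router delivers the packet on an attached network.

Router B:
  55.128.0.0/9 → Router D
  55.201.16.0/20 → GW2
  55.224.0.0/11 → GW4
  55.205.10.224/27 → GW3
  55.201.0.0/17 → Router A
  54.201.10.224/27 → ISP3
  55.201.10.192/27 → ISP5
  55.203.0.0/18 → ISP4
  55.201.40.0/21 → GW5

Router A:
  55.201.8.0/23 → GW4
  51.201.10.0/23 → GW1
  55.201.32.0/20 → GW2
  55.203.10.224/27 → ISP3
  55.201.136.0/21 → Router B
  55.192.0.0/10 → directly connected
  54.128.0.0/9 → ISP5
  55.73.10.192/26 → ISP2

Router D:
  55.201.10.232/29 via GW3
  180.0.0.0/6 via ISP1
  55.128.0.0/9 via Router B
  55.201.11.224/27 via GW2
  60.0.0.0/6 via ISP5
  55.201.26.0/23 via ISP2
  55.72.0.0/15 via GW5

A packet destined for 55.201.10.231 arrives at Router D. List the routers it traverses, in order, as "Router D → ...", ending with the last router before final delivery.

Router D → Router B → Router A

At Router D: longest match for 55.201.10.231 is 55.128.0.0/9 -> Router B
At Router B: longest match for 55.201.10.231 is 55.201.0.0/17 -> Router A
At Router A: longest match for 55.201.10.231 is 55.192.0.0/10 -> directly connected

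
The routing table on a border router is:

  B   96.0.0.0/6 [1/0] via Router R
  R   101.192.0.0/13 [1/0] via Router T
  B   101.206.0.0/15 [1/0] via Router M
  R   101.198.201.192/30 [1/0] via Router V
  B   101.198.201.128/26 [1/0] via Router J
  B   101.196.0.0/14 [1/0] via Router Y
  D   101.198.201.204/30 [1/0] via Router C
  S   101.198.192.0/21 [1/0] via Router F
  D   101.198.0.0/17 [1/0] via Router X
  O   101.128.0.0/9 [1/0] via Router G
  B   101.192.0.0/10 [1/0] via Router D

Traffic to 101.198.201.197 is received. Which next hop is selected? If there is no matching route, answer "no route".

Routes whose prefix contains 101.198.201.197:
  101.128.0.0/9 (101.128.0.0 - 101.255.255.255) -> Router G
  101.192.0.0/10 (101.192.0.0 - 101.255.255.255) -> Router D
  101.192.0.0/13 (101.192.0.0 - 101.199.255.255) -> Router T
  101.196.0.0/14 (101.196.0.0 - 101.199.255.255) -> Router Y
More-specific entries that do NOT match:
  101.198.201.192/30 (101.198.201.192 - 101.198.201.195) does not contain 101.198.201.197
  101.198.201.204/30 (101.198.201.204 - 101.198.201.207) does not contain 101.198.201.197
  101.198.201.128/26 (101.198.201.128 - 101.198.201.191) does not contain 101.198.201.197
  101.198.192.0/21 (101.198.192.0 - 101.198.199.255) does not contain 101.198.201.197
  101.198.0.0/17 (101.198.0.0 - 101.198.127.255) does not contain 101.198.201.197
  101.206.0.0/15 (101.206.0.0 - 101.207.255.255) does not contain 101.198.201.197
Longest matching prefix is /14 -> next hop Router Y.

Router Y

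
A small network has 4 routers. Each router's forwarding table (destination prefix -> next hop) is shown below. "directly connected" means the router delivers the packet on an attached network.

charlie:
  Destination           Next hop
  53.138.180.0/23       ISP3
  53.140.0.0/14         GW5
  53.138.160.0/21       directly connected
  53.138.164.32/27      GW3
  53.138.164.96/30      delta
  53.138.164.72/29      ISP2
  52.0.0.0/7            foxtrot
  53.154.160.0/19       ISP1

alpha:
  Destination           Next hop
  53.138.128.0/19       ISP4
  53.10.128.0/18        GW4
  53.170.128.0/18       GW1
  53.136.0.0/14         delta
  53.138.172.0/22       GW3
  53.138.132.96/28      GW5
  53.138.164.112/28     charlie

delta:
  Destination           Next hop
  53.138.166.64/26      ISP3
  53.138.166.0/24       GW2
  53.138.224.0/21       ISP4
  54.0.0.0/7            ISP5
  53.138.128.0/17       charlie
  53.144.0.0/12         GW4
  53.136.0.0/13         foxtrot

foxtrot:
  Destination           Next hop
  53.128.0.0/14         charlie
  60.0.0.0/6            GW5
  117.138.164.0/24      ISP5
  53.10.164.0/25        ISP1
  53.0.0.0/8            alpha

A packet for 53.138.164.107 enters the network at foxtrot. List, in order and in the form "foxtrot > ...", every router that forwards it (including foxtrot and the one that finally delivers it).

foxtrot > alpha > delta > charlie

At foxtrot: longest match for 53.138.164.107 is 53.0.0.0/8 -> alpha
At alpha: longest match for 53.138.164.107 is 53.136.0.0/14 -> delta
At delta: longest match for 53.138.164.107 is 53.138.128.0/17 -> charlie
At charlie: longest match for 53.138.164.107 is 53.138.160.0/21 -> directly connected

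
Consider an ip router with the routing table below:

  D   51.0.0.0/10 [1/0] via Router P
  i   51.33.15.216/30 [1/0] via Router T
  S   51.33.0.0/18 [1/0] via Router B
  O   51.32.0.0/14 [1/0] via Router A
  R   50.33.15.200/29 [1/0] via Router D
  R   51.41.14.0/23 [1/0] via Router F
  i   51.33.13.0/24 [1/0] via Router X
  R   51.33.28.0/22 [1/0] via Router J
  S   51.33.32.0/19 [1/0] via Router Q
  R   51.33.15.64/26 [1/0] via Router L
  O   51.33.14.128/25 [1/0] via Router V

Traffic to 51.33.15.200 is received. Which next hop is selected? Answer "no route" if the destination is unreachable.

Router B

Routes whose prefix contains 51.33.15.200:
  51.0.0.0/10 (51.0.0.0 - 51.63.255.255) -> Router P
  51.32.0.0/14 (51.32.0.0 - 51.35.255.255) -> Router A
  51.33.0.0/18 (51.33.0.0 - 51.33.63.255) -> Router B
More-specific entries that do NOT match:
  51.33.15.216/30 (51.33.15.216 - 51.33.15.219) does not contain 51.33.15.200
  50.33.15.200/29 (50.33.15.200 - 50.33.15.207) does not contain 51.33.15.200
  51.33.15.64/26 (51.33.15.64 - 51.33.15.127) does not contain 51.33.15.200
  51.33.14.128/25 (51.33.14.128 - 51.33.14.255) does not contain 51.33.15.200
  51.33.13.0/24 (51.33.13.0 - 51.33.13.255) does not contain 51.33.15.200
  51.41.14.0/23 (51.41.14.0 - 51.41.15.255) does not contain 51.33.15.200
  51.33.28.0/22 (51.33.28.0 - 51.33.31.255) does not contain 51.33.15.200
  51.33.32.0/19 (51.33.32.0 - 51.33.63.255) does not contain 51.33.15.200
Longest matching prefix is /18 -> next hop Router B.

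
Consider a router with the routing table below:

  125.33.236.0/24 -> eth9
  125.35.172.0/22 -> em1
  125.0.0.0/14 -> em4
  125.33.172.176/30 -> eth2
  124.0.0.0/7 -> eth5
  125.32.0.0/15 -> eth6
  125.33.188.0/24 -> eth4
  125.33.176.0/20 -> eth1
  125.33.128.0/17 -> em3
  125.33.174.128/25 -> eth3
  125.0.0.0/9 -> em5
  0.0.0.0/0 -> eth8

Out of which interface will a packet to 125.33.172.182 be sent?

em3

Routes whose prefix contains 125.33.172.182:
  0.0.0.0/0 (default, matches everything) -> eth8
  124.0.0.0/7 (124.0.0.0 - 125.255.255.255) -> eth5
  125.0.0.0/9 (125.0.0.0 - 125.127.255.255) -> em5
  125.32.0.0/15 (125.32.0.0 - 125.33.255.255) -> eth6
  125.33.128.0/17 (125.33.128.0 - 125.33.255.255) -> em3
More-specific entries that do NOT match:
  125.33.172.176/30 (125.33.172.176 - 125.33.172.179) does not contain 125.33.172.182
  125.33.174.128/25 (125.33.174.128 - 125.33.174.255) does not contain 125.33.172.182
  125.33.236.0/24 (125.33.236.0 - 125.33.236.255) does not contain 125.33.172.182
  125.33.188.0/24 (125.33.188.0 - 125.33.188.255) does not contain 125.33.172.182
  125.35.172.0/22 (125.35.172.0 - 125.35.175.255) does not contain 125.33.172.182
  125.33.176.0/20 (125.33.176.0 - 125.33.191.255) does not contain 125.33.172.182
Longest matching prefix is /17 -> interface em3.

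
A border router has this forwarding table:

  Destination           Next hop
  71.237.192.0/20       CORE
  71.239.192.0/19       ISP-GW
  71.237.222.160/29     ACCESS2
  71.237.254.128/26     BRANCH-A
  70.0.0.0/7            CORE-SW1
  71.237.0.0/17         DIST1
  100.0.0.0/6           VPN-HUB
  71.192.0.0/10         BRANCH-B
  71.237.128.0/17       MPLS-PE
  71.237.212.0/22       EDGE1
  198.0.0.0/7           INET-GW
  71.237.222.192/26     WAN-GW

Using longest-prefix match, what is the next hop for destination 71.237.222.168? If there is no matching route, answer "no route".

MPLS-PE

Routes whose prefix contains 71.237.222.168:
  70.0.0.0/7 (70.0.0.0 - 71.255.255.255) -> CORE-SW1
  71.192.0.0/10 (71.192.0.0 - 71.255.255.255) -> BRANCH-B
  71.237.128.0/17 (71.237.128.0 - 71.237.255.255) -> MPLS-PE
More-specific entries that do NOT match:
  71.237.222.160/29 (71.237.222.160 - 71.237.222.167) does not contain 71.237.222.168
  71.237.254.128/26 (71.237.254.128 - 71.237.254.191) does not contain 71.237.222.168
  71.237.222.192/26 (71.237.222.192 - 71.237.222.255) does not contain 71.237.222.168
  71.237.212.0/22 (71.237.212.0 - 71.237.215.255) does not contain 71.237.222.168
  71.237.192.0/20 (71.237.192.0 - 71.237.207.255) does not contain 71.237.222.168
  71.239.192.0/19 (71.239.192.0 - 71.239.223.255) does not contain 71.237.222.168
Longest matching prefix is /17 -> next hop MPLS-PE.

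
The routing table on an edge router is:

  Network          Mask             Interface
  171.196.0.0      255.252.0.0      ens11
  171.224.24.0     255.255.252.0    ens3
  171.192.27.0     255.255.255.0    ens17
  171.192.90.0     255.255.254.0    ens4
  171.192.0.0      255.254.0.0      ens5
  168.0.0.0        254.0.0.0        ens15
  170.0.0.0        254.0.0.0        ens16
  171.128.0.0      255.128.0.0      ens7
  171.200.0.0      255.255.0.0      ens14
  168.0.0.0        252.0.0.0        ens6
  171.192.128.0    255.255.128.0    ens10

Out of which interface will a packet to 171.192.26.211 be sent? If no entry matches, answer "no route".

Routes whose prefix contains 171.192.26.211:
  168.0.0.0/6 (168.0.0.0 - 171.255.255.255) -> ens6
  170.0.0.0/7 (170.0.0.0 - 171.255.255.255) -> ens16
  171.128.0.0/9 (171.128.0.0 - 171.255.255.255) -> ens7
  171.192.0.0/15 (171.192.0.0 - 171.193.255.255) -> ens5
More-specific entries that do NOT match:
  171.192.27.0/24 (171.192.27.0 - 171.192.27.255) does not contain 171.192.26.211
  171.192.90.0/23 (171.192.90.0 - 171.192.91.255) does not contain 171.192.26.211
  171.224.24.0/22 (171.224.24.0 - 171.224.27.255) does not contain 171.192.26.211
  171.192.128.0/17 (171.192.128.0 - 171.192.255.255) does not contain 171.192.26.211
  171.200.0.0/16 (171.200.0.0 - 171.200.255.255) does not contain 171.192.26.211
Longest matching prefix is /15 -> interface ens5.

ens5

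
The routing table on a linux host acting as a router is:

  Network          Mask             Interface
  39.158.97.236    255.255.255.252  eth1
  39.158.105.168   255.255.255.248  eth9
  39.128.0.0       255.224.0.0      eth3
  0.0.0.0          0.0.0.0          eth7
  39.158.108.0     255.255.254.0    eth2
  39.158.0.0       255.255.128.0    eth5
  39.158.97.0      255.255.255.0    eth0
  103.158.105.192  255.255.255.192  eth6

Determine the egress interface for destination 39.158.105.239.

eth5

Routes whose prefix contains 39.158.105.239:
  0.0.0.0/0 (default, matches everything) -> eth7
  39.128.0.0/11 (39.128.0.0 - 39.159.255.255) -> eth3
  39.158.0.0/17 (39.158.0.0 - 39.158.127.255) -> eth5
More-specific entries that do NOT match:
  39.158.97.236/30 (39.158.97.236 - 39.158.97.239) does not contain 39.158.105.239
  39.158.105.168/29 (39.158.105.168 - 39.158.105.175) does not contain 39.158.105.239
  103.158.105.192/26 (103.158.105.192 - 103.158.105.255) does not contain 39.158.105.239
  39.158.97.0/24 (39.158.97.0 - 39.158.97.255) does not contain 39.158.105.239
  39.158.108.0/23 (39.158.108.0 - 39.158.109.255) does not contain 39.158.105.239
Longest matching prefix is /17 -> interface eth5.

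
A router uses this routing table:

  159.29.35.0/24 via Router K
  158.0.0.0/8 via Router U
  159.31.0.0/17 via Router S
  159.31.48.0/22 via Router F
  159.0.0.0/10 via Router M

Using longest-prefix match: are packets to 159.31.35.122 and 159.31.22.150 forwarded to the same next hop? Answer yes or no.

yes

159.31.35.122: longest match 159.31.0.0/17 -> Router S
159.31.22.150: longest match 159.31.0.0/17 -> Router S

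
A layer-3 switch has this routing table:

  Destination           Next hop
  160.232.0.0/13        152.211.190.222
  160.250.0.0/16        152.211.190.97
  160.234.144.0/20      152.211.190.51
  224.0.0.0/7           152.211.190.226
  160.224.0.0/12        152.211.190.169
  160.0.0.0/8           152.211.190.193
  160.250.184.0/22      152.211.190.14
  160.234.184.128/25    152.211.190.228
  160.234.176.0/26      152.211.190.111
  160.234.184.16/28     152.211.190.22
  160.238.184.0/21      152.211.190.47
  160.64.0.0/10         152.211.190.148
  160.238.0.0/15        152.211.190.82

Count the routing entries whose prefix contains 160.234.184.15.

Prefixes containing 160.234.184.15:
  160.0.0.0/8 (160.0.0.0 - 160.255.255.255)
  160.224.0.0/12 (160.224.0.0 - 160.239.255.255)
  160.232.0.0/13 (160.232.0.0 - 160.239.255.255)
Total matching entries: 3.

3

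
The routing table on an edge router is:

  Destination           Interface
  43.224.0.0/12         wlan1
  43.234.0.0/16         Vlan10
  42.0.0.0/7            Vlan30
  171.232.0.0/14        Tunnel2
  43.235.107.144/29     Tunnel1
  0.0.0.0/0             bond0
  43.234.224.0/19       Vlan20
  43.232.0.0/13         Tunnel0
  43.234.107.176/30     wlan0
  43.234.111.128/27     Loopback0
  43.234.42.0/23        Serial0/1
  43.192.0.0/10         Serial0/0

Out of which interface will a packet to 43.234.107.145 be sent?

Routes whose prefix contains 43.234.107.145:
  0.0.0.0/0 (default, matches everything) -> bond0
  42.0.0.0/7 (42.0.0.0 - 43.255.255.255) -> Vlan30
  43.192.0.0/10 (43.192.0.0 - 43.255.255.255) -> Serial0/0
  43.224.0.0/12 (43.224.0.0 - 43.239.255.255) -> wlan1
  43.232.0.0/13 (43.232.0.0 - 43.239.255.255) -> Tunnel0
  43.234.0.0/16 (43.234.0.0 - 43.234.255.255) -> Vlan10
More-specific entries that do NOT match:
  43.234.107.176/30 (43.234.107.176 - 43.234.107.179) does not contain 43.234.107.145
  43.235.107.144/29 (43.235.107.144 - 43.235.107.151) does not contain 43.234.107.145
  43.234.111.128/27 (43.234.111.128 - 43.234.111.159) does not contain 43.234.107.145
  43.234.42.0/23 (43.234.42.0 - 43.234.43.255) does not contain 43.234.107.145
  43.234.224.0/19 (43.234.224.0 - 43.234.255.255) does not contain 43.234.107.145
Longest matching prefix is /16 -> interface Vlan10.

Vlan10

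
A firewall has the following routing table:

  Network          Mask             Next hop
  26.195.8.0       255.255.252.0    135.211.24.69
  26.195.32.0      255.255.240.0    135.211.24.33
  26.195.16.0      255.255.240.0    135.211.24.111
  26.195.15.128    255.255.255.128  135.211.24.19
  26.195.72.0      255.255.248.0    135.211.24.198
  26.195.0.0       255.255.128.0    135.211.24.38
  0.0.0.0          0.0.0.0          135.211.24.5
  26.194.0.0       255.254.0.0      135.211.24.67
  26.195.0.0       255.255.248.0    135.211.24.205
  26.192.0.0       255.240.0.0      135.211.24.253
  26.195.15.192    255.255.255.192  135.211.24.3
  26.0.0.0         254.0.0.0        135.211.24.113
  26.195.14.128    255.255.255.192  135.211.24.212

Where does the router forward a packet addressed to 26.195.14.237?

135.211.24.38

Routes whose prefix contains 26.195.14.237:
  0.0.0.0/0 (default, matches everything) -> 135.211.24.5
  26.0.0.0/7 (26.0.0.0 - 27.255.255.255) -> 135.211.24.113
  26.192.0.0/12 (26.192.0.0 - 26.207.255.255) -> 135.211.24.253
  26.194.0.0/15 (26.194.0.0 - 26.195.255.255) -> 135.211.24.67
  26.195.0.0/17 (26.195.0.0 - 26.195.127.255) -> 135.211.24.38
More-specific entries that do NOT match:
  26.195.15.192/26 (26.195.15.192 - 26.195.15.255) does not contain 26.195.14.237
  26.195.14.128/26 (26.195.14.128 - 26.195.14.191) does not contain 26.195.14.237
  26.195.15.128/25 (26.195.15.128 - 26.195.15.255) does not contain 26.195.14.237
  26.195.8.0/22 (26.195.8.0 - 26.195.11.255) does not contain 26.195.14.237
  26.195.72.0/21 (26.195.72.0 - 26.195.79.255) does not contain 26.195.14.237
  26.195.0.0/21 (26.195.0.0 - 26.195.7.255) does not contain 26.195.14.237
  26.195.32.0/20 (26.195.32.0 - 26.195.47.255) does not contain 26.195.14.237
  26.195.16.0/20 (26.195.16.0 - 26.195.31.255) does not contain 26.195.14.237
Longest matching prefix is /17 -> next hop 135.211.24.38.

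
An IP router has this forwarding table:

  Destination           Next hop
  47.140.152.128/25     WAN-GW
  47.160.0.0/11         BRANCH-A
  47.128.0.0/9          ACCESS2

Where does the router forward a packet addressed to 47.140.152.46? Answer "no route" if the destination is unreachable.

Routes whose prefix contains 47.140.152.46:
  47.128.0.0/9 (47.128.0.0 - 47.255.255.255) -> ACCESS2
More-specific entries that do NOT match:
  47.140.152.128/25 (47.140.152.128 - 47.140.152.255) does not contain 47.140.152.46
  47.160.0.0/11 (47.160.0.0 - 47.191.255.255) does not contain 47.140.152.46
Longest matching prefix is /9 -> next hop ACCESS2.

ACCESS2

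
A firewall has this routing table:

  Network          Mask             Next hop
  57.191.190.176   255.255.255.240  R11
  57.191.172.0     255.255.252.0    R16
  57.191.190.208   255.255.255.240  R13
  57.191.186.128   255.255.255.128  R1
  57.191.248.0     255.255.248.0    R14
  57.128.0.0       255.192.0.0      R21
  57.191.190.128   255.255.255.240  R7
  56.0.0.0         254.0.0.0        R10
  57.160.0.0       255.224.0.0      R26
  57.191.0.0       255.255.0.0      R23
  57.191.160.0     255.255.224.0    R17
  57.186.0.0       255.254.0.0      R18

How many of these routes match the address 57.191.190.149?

Prefixes containing 57.191.190.149:
  56.0.0.0/7 (56.0.0.0 - 57.255.255.255)
  57.128.0.0/10 (57.128.0.0 - 57.191.255.255)
  57.160.0.0/11 (57.160.0.0 - 57.191.255.255)
  57.191.0.0/16 (57.191.0.0 - 57.191.255.255)
  57.191.160.0/19 (57.191.160.0 - 57.191.191.255)
Total matching entries: 5.

5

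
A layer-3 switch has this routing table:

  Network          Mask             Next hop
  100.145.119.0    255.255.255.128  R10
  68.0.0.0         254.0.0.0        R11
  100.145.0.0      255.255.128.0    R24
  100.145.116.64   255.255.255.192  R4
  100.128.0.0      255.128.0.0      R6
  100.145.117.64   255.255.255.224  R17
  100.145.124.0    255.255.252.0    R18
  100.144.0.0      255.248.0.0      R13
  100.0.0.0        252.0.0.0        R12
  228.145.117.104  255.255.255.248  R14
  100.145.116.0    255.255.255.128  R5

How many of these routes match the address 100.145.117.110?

4

Prefixes containing 100.145.117.110:
  100.0.0.0/6 (100.0.0.0 - 103.255.255.255)
  100.128.0.0/9 (100.128.0.0 - 100.255.255.255)
  100.144.0.0/13 (100.144.0.0 - 100.151.255.255)
  100.145.0.0/17 (100.145.0.0 - 100.145.127.255)
Total matching entries: 4.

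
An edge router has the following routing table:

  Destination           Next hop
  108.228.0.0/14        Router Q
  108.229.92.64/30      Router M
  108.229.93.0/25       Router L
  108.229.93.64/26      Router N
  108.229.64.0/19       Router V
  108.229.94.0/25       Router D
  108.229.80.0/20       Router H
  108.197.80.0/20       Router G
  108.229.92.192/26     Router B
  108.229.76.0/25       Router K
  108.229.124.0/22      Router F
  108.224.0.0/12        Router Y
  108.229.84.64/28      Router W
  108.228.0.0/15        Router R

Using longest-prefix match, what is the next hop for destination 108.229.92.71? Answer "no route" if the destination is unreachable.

Router H

Routes whose prefix contains 108.229.92.71:
  108.224.0.0/12 (108.224.0.0 - 108.239.255.255) -> Router Y
  108.228.0.0/14 (108.228.0.0 - 108.231.255.255) -> Router Q
  108.228.0.0/15 (108.228.0.0 - 108.229.255.255) -> Router R
  108.229.64.0/19 (108.229.64.0 - 108.229.95.255) -> Router V
  108.229.80.0/20 (108.229.80.0 - 108.229.95.255) -> Router H
More-specific entries that do NOT match:
  108.229.92.64/30 (108.229.92.64 - 108.229.92.67) does not contain 108.229.92.71
  108.229.84.64/28 (108.229.84.64 - 108.229.84.79) does not contain 108.229.92.71
  108.229.93.64/26 (108.229.93.64 - 108.229.93.127) does not contain 108.229.92.71
  108.229.92.192/26 (108.229.92.192 - 108.229.92.255) does not contain 108.229.92.71
  108.229.93.0/25 (108.229.93.0 - 108.229.93.127) does not contain 108.229.92.71
  108.229.94.0/25 (108.229.94.0 - 108.229.94.127) does not contain 108.229.92.71
  108.229.76.0/25 (108.229.76.0 - 108.229.76.127) does not contain 108.229.92.71
  108.229.124.0/22 (108.229.124.0 - 108.229.127.255) does not contain 108.229.92.71
Longest matching prefix is /20 -> next hop Router H.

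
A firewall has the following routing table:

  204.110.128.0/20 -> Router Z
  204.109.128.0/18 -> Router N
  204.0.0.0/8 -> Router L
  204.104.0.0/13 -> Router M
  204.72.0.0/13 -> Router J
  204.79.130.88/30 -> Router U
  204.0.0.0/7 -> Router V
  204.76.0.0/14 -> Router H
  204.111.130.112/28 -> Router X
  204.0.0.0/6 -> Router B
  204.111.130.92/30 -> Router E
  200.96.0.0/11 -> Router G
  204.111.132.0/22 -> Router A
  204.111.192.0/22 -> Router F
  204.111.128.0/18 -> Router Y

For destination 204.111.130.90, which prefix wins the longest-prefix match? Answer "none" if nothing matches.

204.111.128.0/18

Entries matching 204.111.130.90:
  204.0.0.0/6 (204.0.0.0 - 207.255.255.255)
  204.0.0.0/7 (204.0.0.0 - 205.255.255.255)
  204.0.0.0/8 (204.0.0.0 - 204.255.255.255)
  204.104.0.0/13 (204.104.0.0 - 204.111.255.255)
  204.111.128.0/18 (204.111.128.0 - 204.111.191.255)
Most specific is 204.111.128.0/18.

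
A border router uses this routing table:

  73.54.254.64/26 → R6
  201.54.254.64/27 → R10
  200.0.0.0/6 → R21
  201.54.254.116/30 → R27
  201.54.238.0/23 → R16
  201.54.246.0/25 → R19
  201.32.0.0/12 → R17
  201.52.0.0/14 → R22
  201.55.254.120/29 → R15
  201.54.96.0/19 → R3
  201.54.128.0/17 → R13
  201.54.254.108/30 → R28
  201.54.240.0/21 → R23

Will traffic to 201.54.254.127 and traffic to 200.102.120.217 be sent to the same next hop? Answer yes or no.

no

201.54.254.127: longest match 201.54.128.0/17 -> R13
200.102.120.217: longest match 200.0.0.0/6 -> R21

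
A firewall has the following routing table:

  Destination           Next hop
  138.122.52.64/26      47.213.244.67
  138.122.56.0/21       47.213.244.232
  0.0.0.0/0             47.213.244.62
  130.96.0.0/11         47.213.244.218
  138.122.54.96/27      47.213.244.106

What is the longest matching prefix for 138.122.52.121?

Entries matching 138.122.52.121:
  0.0.0.0/0 (default, matches everything)
  138.122.52.64/26 (138.122.52.64 - 138.122.52.127)
Most specific is 138.122.52.64/26.

138.122.52.64/26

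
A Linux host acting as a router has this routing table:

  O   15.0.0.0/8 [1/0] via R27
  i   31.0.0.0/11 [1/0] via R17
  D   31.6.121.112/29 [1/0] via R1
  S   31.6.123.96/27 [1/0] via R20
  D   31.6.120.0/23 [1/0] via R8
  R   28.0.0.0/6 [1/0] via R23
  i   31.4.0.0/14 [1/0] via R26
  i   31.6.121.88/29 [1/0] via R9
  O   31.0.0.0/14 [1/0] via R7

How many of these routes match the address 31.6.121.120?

4

Prefixes containing 31.6.121.120:
  28.0.0.0/6 (28.0.0.0 - 31.255.255.255)
  31.0.0.0/11 (31.0.0.0 - 31.31.255.255)
  31.4.0.0/14 (31.4.0.0 - 31.7.255.255)
  31.6.120.0/23 (31.6.120.0 - 31.6.121.255)
Total matching entries: 4.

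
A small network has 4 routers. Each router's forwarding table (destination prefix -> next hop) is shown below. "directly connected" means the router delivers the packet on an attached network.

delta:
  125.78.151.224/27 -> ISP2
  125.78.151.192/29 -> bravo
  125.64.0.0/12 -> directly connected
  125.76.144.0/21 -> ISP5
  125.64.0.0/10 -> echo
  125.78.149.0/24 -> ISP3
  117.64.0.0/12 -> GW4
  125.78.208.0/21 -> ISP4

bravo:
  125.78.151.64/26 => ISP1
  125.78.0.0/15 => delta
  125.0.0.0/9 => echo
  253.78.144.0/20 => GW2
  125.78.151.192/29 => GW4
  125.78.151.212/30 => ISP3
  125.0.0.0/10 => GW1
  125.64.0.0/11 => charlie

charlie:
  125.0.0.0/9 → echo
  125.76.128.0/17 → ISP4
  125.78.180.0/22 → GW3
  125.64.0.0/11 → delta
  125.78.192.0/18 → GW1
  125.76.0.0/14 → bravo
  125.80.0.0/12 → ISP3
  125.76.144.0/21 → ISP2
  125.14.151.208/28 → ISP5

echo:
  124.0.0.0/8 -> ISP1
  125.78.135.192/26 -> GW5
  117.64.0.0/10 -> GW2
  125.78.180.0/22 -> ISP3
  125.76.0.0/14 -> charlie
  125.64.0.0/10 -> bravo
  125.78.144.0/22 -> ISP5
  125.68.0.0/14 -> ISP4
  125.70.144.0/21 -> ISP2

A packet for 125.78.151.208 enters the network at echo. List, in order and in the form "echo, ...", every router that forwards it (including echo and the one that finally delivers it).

echo, charlie, bravo, delta

At echo: longest match for 125.78.151.208 is 125.76.0.0/14 -> charlie
At charlie: longest match for 125.78.151.208 is 125.76.0.0/14 -> bravo
At bravo: longest match for 125.78.151.208 is 125.78.0.0/15 -> delta
At delta: longest match for 125.78.151.208 is 125.64.0.0/12 -> directly connected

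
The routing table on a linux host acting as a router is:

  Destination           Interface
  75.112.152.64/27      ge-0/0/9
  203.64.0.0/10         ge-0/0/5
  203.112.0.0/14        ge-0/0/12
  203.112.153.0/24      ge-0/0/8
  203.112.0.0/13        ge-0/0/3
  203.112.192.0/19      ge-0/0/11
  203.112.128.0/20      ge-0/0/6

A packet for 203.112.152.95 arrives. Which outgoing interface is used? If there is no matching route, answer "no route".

ge-0/0/12

Routes whose prefix contains 203.112.152.95:
  203.64.0.0/10 (203.64.0.0 - 203.127.255.255) -> ge-0/0/5
  203.112.0.0/13 (203.112.0.0 - 203.119.255.255) -> ge-0/0/3
  203.112.0.0/14 (203.112.0.0 - 203.115.255.255) -> ge-0/0/12
More-specific entries that do NOT match:
  75.112.152.64/27 (75.112.152.64 - 75.112.152.95) does not contain 203.112.152.95
  203.112.153.0/24 (203.112.153.0 - 203.112.153.255) does not contain 203.112.152.95
  203.112.128.0/20 (203.112.128.0 - 203.112.143.255) does not contain 203.112.152.95
  203.112.192.0/19 (203.112.192.0 - 203.112.223.255) does not contain 203.112.152.95
Longest matching prefix is /14 -> interface ge-0/0/12.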